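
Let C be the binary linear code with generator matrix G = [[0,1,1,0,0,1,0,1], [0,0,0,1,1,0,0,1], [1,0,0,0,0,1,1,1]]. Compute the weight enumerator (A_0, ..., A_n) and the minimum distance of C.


Weight distribution: A_0 = 1, A_3 = 1, A_4 = 3, A_5 = 2, A_7 = 1. Minimum distance d = 3.

Enumerate all 2^3 = 8 messages m ∈ F_2^3.
For each, compute codeword c = mG in F_2^8, then tally its weight.
  m = 000 → c = 00000000, weight = 0.
  m = 100 → c = 01100101, weight = 4.
  m = 010 → c = 00011001, weight = 3.
  m = 110 → c = 01111100, weight = 5.
  m = 001 → c = 10000111, weight = 4.
  m = 101 → c = 11100010, weight = 4.
  m = 011 → c = 10011110, weight = 5.
  m = 111 → c = 11111011, weight = 7.
Tally weights:
  weight 0: 1 codewords.
  weight 3: 1 codewords.
  weight 4: 3 codewords.
  weight 5: 2 codewords.
  weight 7: 1 codewords.
Minimum distance d = smallest w > 0 with A_w > 0 = 3.
Sanity: Σ A_w = 8 = 2^3 = 8 ✓.


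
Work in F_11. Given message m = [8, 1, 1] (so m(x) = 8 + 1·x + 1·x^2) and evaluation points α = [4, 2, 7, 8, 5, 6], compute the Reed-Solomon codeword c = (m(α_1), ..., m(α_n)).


c = [6, 3, 9, 3, 5, 6]

Message polynomial: m(x) = 8 + 1·x + 1·x^2 (mod 11).
For each evaluation point α_i, compute m(α_i) mod 11:
  α_1 = 4: Horner steps 1 → 5 → 6, so m(4) = 6.
  α_2 = 2: Horner steps 1 → 3 → 3, so m(2) = 3.
  α_3 = 7: Horner steps 1 → 8 → 9, so m(7) = 9.
  α_4 = 8: Horner steps 1 → 9 → 3, so m(8) = 3.
  α_5 = 5: Horner steps 1 → 6 → 5, so m(5) = 5.
  α_6 = 6: Horner steps 1 → 7 → 6, so m(6) = 6.
Codeword c = [6, 3, 9, 3, 5, 6] ∈ F_11^6.


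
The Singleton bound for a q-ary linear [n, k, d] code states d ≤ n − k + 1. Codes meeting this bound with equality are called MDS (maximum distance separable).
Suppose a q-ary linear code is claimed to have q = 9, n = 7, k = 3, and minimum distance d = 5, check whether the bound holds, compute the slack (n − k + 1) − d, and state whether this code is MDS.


Singleton RHS = n − k + 1 = 5, slack = 0, bound satisfied, MDS.

Singleton bound: d ≤ n − k + 1.
Here n = 7, k = 3, so n − k + 1 = 5.
Given d = 5, check d ≤ 5: YES.
Slack = (n − k + 1) − d = 0.
The code is MDS (slack = 0).
Description: the claimed parameters are [7, 3, 5]_9; such a code would be MDS (meets Singleton bound).


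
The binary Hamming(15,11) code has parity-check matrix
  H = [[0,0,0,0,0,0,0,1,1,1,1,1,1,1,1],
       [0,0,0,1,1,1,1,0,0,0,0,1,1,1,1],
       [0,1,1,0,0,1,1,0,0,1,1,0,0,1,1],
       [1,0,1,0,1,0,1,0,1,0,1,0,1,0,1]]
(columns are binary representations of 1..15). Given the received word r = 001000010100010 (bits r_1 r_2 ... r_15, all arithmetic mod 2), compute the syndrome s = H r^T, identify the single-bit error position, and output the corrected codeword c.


s = (1, 1, 1, 1)^T, error position = 15, corrected codeword c = 001000010100011

Compute s = H r^T mod 2 one row at a time:
  s_1 = 1 + 0 + 1 + 0 + 0 + 0 + 1 + 0 = 3 ≡ 1 (mod 2).
  s_2 = 0 + 0 + 0 + 0 + 0 + 0 + 1 + 0 = 1 ≡ 1 (mod 2).
  s_3 = 0 + 1 + 0 + 0 + 1 + 0 + 1 + 0 = 3 ≡ 1 (mod 2).
  s_4 = 0 + 1 + 0 + 0 + 0 + 0 + 0 + 0 = 1 ≡ 1 (mod 2).
s = (1, 1, 1, 1)^T — this equals column 15 of H (binary 1111), so error is at position 15.
Correct: flip bit 15 of r = 001000010100010 to get c = 001000010100011.


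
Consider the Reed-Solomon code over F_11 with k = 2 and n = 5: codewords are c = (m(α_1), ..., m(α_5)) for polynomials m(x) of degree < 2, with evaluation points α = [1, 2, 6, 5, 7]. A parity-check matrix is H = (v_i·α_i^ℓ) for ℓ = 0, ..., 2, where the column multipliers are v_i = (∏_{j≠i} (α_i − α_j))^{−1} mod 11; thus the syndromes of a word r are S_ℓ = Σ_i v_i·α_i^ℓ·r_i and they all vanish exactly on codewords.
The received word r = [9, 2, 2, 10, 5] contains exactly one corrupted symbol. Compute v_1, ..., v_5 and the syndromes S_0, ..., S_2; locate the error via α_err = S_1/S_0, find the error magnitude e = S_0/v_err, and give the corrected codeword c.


S = (2, 4, 8), error at position 2, error magnitude e = 1, c = [9, 1, 2, 10, 5].

Step 1: column multipliers v_i = (∏_{j≠i}(α_i − α_j))^{−1} mod 11.
  i = 1 (α = 1): (1−2)(1−6)(1−5)(1−7) = (−1)·(−5)·(−4)·(−6) = 120 ≡ 10, so v_1 = 10^{−1} = 10 (mod 11).
  i = 2 (α = 2): (2−1)(2−6)(2−5)(2−7) = 1·(−4)·(−3)·(−5) = −60 ≡ 6, so v_2 = 6^{−1} = 2 (mod 11).
  i = 3 (α = 6): (6−1)(6−2)(6−5)(6−7) = 5·4·1·(−1) = −20 ≡ 2, so v_3 = 2^{−1} = 6 (mod 11).
  i = 4 (α = 5): (5−1)(5−2)(5−6)(5−7) = 4·3·(−1)·(−2) = 24 ≡ 2, so v_4 = 2^{−1} = 6 (mod 11).
  i = 5 (α = 7): (7−1)(7−2)(7−6)(7−5) = 6·5·1·2 = 60 ≡ 5, so v_5 = 5^{−1} = 9 (mod 11).
  v = [10, 2, 6, 6, 9].
Step 2: syndromes of r = [9, 2, 2, 10, 5] (all sums mod 11).
  S_0 = Σ v_i r_i = 10·9 + 2·2 + 6·2 + 6·10 + 9·5 = 211 ≡ 2.
  S_1 = Σ v_i α_i r_i = 10·1·9 + 2·2·2 + 6·6·2 + 6·5·10 + 9·7·5 = 785 ≡ 4.
  α_i^2 mod 11 = [1, 4, 3, 3, 5].
  S_2 = Σ v_i α_i^2 r_i = 10·1·9 + 2·4·2 + 6·3·2 + 6·3·10 + 9·5·5 = 547 ≡ 8.
  S = (2, 4, 8) ≠ 0, so r is not a codeword (an error is present).
Step 3: locate the error. For a single error e at position i, S_ℓ = v_i·e·α_i^ℓ, so α_err = S_1/S_0.
  S_0^{−1} = 2^{−1} = 6 (mod 11), so α_err = 4·6 = 24 ≡ 2 = α_2. Error position i = 2.
  Consistency check: S_2/S_1 = 8·3 = 24 ≡ 2 = α_err ✓ (single-error assumption holds).
Step 4: error magnitude e = S_0/v_2 = S_0·∏_{j≠2}(α_2 − α_j) = 2·6 = 12 ≡ 1 (mod 11).
Step 5: correct position 2: c_2 = r_2 − e = 2 − 1 ≡ 1 (mod 11). Hence c = [9, 1, 2, 10, 5].
  Check: interpolating c through the α_i gives m(x) = 6 + 3·x (degree < 2) with m(α_i) = c_i for every i, so c is indeed a codeword.


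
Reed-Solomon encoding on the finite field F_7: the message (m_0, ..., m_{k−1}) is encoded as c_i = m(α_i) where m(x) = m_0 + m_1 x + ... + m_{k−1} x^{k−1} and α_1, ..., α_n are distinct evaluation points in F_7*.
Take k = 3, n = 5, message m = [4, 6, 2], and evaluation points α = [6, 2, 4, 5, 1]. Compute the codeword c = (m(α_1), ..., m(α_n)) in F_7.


c = [0, 3, 4, 0, 5]

Message polynomial: m(x) = 4 + 6·x + 2·x^2 (mod 7).
For each evaluation point α_i, compute m(α_i) mod 7:
  α_1 = 6: Horner steps 2 → 4 → 0, so m(6) = 0.
  α_2 = 2: Horner steps 2 → 3 → 3, so m(2) = 3.
  α_3 = 4: Horner steps 2 → 0 → 4, so m(4) = 4.
  α_4 = 5: Horner steps 2 → 2 → 0, so m(5) = 0.
  α_5 = 1: Horner steps 2 → 1 → 5, so m(1) = 5.
Codeword c = [0, 3, 4, 0, 5] ∈ F_7^5.


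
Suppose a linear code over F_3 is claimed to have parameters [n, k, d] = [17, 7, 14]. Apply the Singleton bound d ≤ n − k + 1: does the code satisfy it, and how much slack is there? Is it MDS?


Singleton RHS = n − k + 1 = 11, slack = -3, bound violated (no such code; not MDS).

Singleton bound: d ≤ n − k + 1.
Here n = 17, k = 7, so n − k + 1 = 11.
Given d = 14, check d ≤ 11: NO.
Slack = (n − k + 1) − d = -3.
The slack is negative: d = 14 exceeds n − k + 1 = 11 by 3, so the Singleton bound is violated and no linear [17, 7, 14]_3 code can exist. In particular it is not MDS (MDS requires d = n − k + 1 exactly).
Description: the claimed parameters are [17, 7, 14]_3; such a code would be impossible (violates the Singleton bound).


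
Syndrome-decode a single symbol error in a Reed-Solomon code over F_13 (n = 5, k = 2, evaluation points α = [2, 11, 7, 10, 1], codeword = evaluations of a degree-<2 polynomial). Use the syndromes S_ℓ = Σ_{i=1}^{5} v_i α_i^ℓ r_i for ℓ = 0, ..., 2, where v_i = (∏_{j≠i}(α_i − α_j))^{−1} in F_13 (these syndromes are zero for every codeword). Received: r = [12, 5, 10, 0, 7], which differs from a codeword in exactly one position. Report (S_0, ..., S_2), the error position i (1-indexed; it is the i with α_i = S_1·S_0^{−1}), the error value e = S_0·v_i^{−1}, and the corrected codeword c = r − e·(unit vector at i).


S = (10, 5, 9), error at position 3, error magnitude e = 12, c = [12, 5, 11, 0, 7].

Step 1: column multipliers v_i = (∏_{j≠i}(α_i − α_j))^{−1} mod 13.
  i = 1 (α = 2): (2−11)(2−7)(2−10)(2−1) = (−9)·(−5)·(−8)·1 = −360 ≡ 4, so v_1 = 4^{−1} = 10 (mod 13).
  i = 2 (α = 11): (11−2)(11−7)(11−10)(11−1) = 9·4·1·10 = 360 ≡ 9, so v_2 = 9^{−1} = 3 (mod 13).
  i = 3 (α = 7): (7−2)(7−11)(7−10)(7−1) = 5·(−4)·(−3)·6 = 360 ≡ 9, so v_3 = 9^{−1} = 3 (mod 13).
  i = 4 (α = 10): (10−2)(10−11)(10−7)(10−1) = 8·(−1)·3·9 = −216 ≡ 5, so v_4 = 5^{−1} = 8 (mod 13).
  i = 5 (α = 1): (1−2)(1−11)(1−7)(1−10) = (−1)·(−10)·(−6)·(−9) = 540 ≡ 7, so v_5 = 7^{−1} = 2 (mod 13).
  v = [10, 3, 3, 8, 2].
Step 2: syndromes of r = [12, 5, 10, 0, 7] (all sums mod 13).
  S_0 = Σ v_i r_i = 10·12 + 3·5 + 3·10 + 8·0 + 2·7 = 179 ≡ 10.
  S_1 = Σ v_i α_i r_i = 10·2·12 + 3·11·5 + 3·7·10 + 8·10·0 + 2·1·7 = 629 ≡ 5.
  α_i^2 mod 13 = [4, 4, 10, 9, 1].
  S_2 = Σ v_i α_i^2 r_i = 10·4·12 + 3·4·5 + 3·10·10 + 8·9·0 + 2·1·7 = 854 ≡ 9.
  S = (10, 5, 9) ≠ 0, so r is not a codeword (an error is present).
Step 3: locate the error. For a single error e at position i, S_ℓ = v_i·e·α_i^ℓ, so α_err = S_1/S_0.
  S_0^{−1} = 10^{−1} = 4 (mod 13), so α_err = 5·4 = 20 ≡ 7 = α_3. Error position i = 3.
  Consistency check: S_2/S_1 = 9·8 = 72 ≡ 7 = α_err ✓ (single-error assumption holds).
Step 4: error magnitude e = S_0/v_3 = S_0·∏_{j≠3}(α_3 − α_j) = 10·9 = 90 ≡ 12 (mod 13).
Step 5: correct position 3: c_3 = r_3 − e = 10 − 12 ≡ 11 (mod 13). Hence c = [12, 5, 11, 0, 7].
  Check: interpolating c through the α_i gives m(x) = 2 + 5·x (degree < 2) with m(α_i) = c_i for every i, so c is indeed a codeword.


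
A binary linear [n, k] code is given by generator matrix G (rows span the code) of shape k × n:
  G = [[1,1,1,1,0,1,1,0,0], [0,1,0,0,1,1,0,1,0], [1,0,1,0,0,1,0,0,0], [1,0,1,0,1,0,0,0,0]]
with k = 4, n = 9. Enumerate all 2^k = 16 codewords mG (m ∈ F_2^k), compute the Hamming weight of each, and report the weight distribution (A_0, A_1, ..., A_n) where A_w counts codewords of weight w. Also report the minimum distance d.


Weight distribution: A_0 = 1, A_2 = 2, A_3 = 4, A_4 = 1, A_5 = 4, A_6 = 4. Minimum distance d = 2.

Enumerate all 2^4 = 16 messages m ∈ F_2^4.
For each, compute codeword c = mG in F_2^9, then tally its weight.
  m = 0000 → c = 000000000, weight = 0.
  m = 1000 → c = 111101100, weight = 6.
  m = 0100 → c = 010011010, weight = 4.
  m = 1100 → c = 101110110, weight = 6.
  m = 0010 → c = 101001000, weight = 3.
  m = 1010 → c = 010100100, weight = 3.
  m = 0110 → c = 111010010, weight = 5.
  m = 1110 → c = 000111110, weight = 5.
  m = 0001 → c = 101010000, weight = 3.
  m = 1001 → c = 010111100, weight = 5.
  m = 0101 → c = 111001010, weight = 5.
  m = 1101 → c = 000100110, weight = 3.
  m = 0011 → c = 000011000, weight = 2.
  m = 1011 → c = 111110100, weight = 6.
  m = 0111 → c = 010000010, weight = 2.
  m = 1111 → c = 101101110, weight = 6.
Tally weights:
  weight 0: 1 codewords.
  weight 2: 2 codewords.
  weight 3: 4 codewords.
  weight 4: 1 codewords.
  weight 5: 4 codewords.
  weight 6: 4 codewords.
Minimum distance d = smallest w > 0 with A_w > 0 = 2.
Sanity: Σ A_w = 16 = 2^4 = 16 ✓.


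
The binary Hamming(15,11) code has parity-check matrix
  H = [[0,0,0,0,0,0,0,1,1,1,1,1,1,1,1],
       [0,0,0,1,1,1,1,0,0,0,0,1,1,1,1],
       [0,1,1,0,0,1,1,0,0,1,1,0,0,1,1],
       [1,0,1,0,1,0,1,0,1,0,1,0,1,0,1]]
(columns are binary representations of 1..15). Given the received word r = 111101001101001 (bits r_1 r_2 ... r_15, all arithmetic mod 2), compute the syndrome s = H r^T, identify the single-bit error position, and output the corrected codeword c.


s = (0, 0, 1, 0)^T, error position = 2, corrected codeword c = 101101001101001

Compute s = H r^T mod 2 one row at a time:
  s_1 = 0 + 1 + 1 + 0 + 1 + 0 + 0 + 1 = 4 ≡ 0 (mod 2).
  s_2 = 1 + 0 + 1 + 0 + 1 + 0 + 0 + 1 = 4 ≡ 0 (mod 2).
  s_3 = 1 + 1 + 1 + 0 + 1 + 0 + 0 + 1 = 5 ≡ 1 (mod 2).
  s_4 = 1 + 1 + 0 + 0 + 1 + 0 + 0 + 1 = 4 ≡ 0 (mod 2).
s = (0, 0, 1, 0)^T — this equals column 2 of H (binary 0010), so error is at position 2.
Correct: flip bit 2 of r = 111101001101001 to get c = 101101001101001.


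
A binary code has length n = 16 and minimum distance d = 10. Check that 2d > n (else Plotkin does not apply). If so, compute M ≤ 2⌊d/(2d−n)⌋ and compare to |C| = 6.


Plotkin bound M ≤ 4; given |C| = 6 > bound (violated).

Check applicability: 2d = 20, n = 16.
2d − n = 4 > 0, so Plotkin applies.
Compute d/(2d−n) = 10/4 ≈ 2.5000.
⌊d/(2d−n)⌋ = 2.
Plotkin bound: M ≤ 2·2 = 4.
Given |C| = 6, check: VIOLATED.
This |C| is above the Plotkin bound, so no binary code with n = 16, d = 10 and 6 codewords exists.


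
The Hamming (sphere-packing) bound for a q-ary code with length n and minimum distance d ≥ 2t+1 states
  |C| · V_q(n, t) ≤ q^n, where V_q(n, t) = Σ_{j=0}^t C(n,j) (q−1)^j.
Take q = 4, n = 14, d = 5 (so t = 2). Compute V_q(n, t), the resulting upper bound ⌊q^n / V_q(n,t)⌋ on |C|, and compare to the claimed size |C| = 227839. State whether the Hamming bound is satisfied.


V_q(n, t) = 862, q^n = 268435456, Hamming bound = 311410, |C| = 227839 ≤ bound (satisfied).

Step 1: Compute V_q(n, t) = Σ_{j=0}^2 C(n, j) (q−1)^j.
  j = 0: C(14,0)·(3)^0 = 1·1 = 1.
  j = 1: C(14,1)·(3)^1 = 14·3 = 42.
  j = 2: C(14,2)·(3)^2 = 91·9 = 819.
  V_q(n, t) = 1 + 42 + 819 = 862.
Step 2: q^n = 4^14 = 268435456.
Step 3: Hamming bound ⌊q^n / V_q(n,t)⌋ = ⌊268435456/862⌋ = 311410.
Step 4: Compare |C| = 227839 to 311410: satisfied.
The claimed |C| lies below the Hamming bound.


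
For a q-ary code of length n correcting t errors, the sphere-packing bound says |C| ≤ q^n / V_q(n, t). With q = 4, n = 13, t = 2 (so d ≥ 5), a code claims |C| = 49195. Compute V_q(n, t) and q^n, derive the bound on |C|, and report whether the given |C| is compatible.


V_q(n, t) = 742, q^n = 67108864, Hamming bound = 90443, |C| = 49195 ≤ bound (satisfied).

Step 1: Compute V_q(n, t) = Σ_{j=0}^2 C(n, j) (q−1)^j.
  j = 0: C(13,0)·(3)^0 = 1·1 = 1.
  j = 1: C(13,1)·(3)^1 = 13·3 = 39.
  j = 2: C(13,2)·(3)^2 = 78·9 = 702.
  V_q(n, t) = 1 + 39 + 702 = 742.
Step 2: q^n = 4^13 = 67108864.
Step 3: Hamming bound ⌊q^n / V_q(n,t)⌋ = ⌊67108864/742⌋ = 90443.
Step 4: Compare |C| = 49195 to 90443: satisfied.
The claimed |C| lies below the Hamming bound.


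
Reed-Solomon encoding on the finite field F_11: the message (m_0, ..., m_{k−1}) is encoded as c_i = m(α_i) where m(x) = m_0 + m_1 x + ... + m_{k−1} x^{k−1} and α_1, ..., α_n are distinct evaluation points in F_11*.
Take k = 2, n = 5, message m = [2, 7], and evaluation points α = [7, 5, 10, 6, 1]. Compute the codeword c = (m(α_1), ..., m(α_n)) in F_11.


c = [7, 4, 6, 0, 9]

Message polynomial: m(x) = 2 + 7·x (mod 11).
For each evaluation point α_i, compute m(α_i) mod 11:
  α_1 = 7: Horner steps 7 → 7, so m(7) = 7.
  α_2 = 5: Horner steps 7 → 4, so m(5) = 4.
  α_3 = 10: Horner steps 7 → 6, so m(10) = 6.
  α_4 = 6: Horner steps 7 → 0, so m(6) = 0.
  α_5 = 1: Horner steps 7 → 9, so m(1) = 9.
Codeword c = [7, 4, 6, 0, 9] ∈ F_11^5.


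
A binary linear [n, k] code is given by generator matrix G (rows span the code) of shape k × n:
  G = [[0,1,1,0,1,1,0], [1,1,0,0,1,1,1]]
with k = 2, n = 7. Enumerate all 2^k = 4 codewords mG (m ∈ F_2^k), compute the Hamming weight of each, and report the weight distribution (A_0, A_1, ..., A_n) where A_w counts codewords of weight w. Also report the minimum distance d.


Weight distribution: A_0 = 1, A_3 = 1, A_4 = 1, A_5 = 1. Minimum distance d = 3.

Enumerate all 2^2 = 4 messages m ∈ F_2^2.
For each, compute codeword c = mG in F_2^7, then tally its weight.
  m = 00 → c = 0000000, weight = 0.
  m = 10 → c = 0110110, weight = 4.
  m = 01 → c = 1100111, weight = 5.
  m = 11 → c = 1010001, weight = 3.
Tally weights:
  weight 0: 1 codewords.
  weight 3: 1 codewords.
  weight 4: 1 codewords.
  weight 5: 1 codewords.
Minimum distance d = smallest w > 0 with A_w > 0 = 3.
Sanity: Σ A_w = 4 = 2^2 = 4 ✓.


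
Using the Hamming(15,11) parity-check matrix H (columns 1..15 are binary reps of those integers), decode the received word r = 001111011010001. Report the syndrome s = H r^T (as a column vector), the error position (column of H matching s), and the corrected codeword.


s = (0, 0, 0, 1)^T, error position = 1, corrected codeword c = 101111011010001

Compute s = H r^T mod 2 one row at a time:
  s_1 = 1 + 1 + 0 + 1 + 0 + 0 + 0 + 1 = 4 ≡ 0 (mod 2).
  s_2 = 1 + 1 + 1 + 0 + 0 + 0 + 0 + 1 = 4 ≡ 0 (mod 2).
  s_3 = 0 + 1 + 1 + 0 + 0 + 1 + 0 + 1 = 4 ≡ 0 (mod 2).
  s_4 = 0 + 1 + 1 + 0 + 1 + 1 + 0 + 1 = 5 ≡ 1 (mod 2).
s = (0, 0, 0, 1)^T — this equals column 1 of H (binary 0001), so error is at position 1.
Correct: flip bit 1 of r = 001111011010001 to get c = 101111011010001.


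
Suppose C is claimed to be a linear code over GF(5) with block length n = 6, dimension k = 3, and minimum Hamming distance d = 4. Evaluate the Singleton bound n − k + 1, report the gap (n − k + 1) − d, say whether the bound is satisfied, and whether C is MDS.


Singleton RHS = n − k + 1 = 4, slack = 0, bound satisfied, MDS.

Singleton bound: d ≤ n − k + 1.
Here n = 6, k = 3, so n − k + 1 = 4.
Given d = 4, check d ≤ 4: YES.
Slack = (n − k + 1) − d = 0.
The code is MDS (slack = 0).
Description: the claimed parameters are [6, 3, 4]_5; such a code would be MDS (meets Singleton bound).


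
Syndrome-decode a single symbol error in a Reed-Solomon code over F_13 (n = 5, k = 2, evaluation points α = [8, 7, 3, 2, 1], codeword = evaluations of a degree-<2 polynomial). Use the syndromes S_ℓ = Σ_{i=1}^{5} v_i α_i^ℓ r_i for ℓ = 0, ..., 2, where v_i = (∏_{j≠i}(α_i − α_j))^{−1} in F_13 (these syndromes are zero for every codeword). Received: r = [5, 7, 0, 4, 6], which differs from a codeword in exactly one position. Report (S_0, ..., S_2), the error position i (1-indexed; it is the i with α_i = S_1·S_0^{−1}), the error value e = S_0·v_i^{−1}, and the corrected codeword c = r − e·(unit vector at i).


S = (11, 7, 8), error at position 3, error magnitude e = 11, c = [5, 7, 2, 4, 6].

Step 1: column multipliers v_i = (∏_{j≠i}(α_i − α_j))^{−1} mod 13.
  i = 1 (α = 8): (8−7)(8−3)(8−2)(8−1) = 1·5·6·7 = 210 ≡ 2, so v_1 = 2^{−1} = 7 (mod 13).
  i = 2 (α = 7): (7−8)(7−3)(7−2)(7−1) = (−1)·4·5·6 = −120 ≡ 10, so v_2 = 10^{−1} = 4 (mod 13).
  i = 3 (α = 3): (3−8)(3−7)(3−2)(3−1) = (−5)·(−4)·1·2 = 40 ≡ 1, so v_3 = 1^{−1} = 1 (mod 13).
  i = 4 (α = 2): (2−8)(2−7)(2−3)(2−1) = (−6)·(−5)·(−1)·1 = −30 ≡ 9, so v_4 = 9^{−1} = 3 (mod 13).
  i = 5 (α = 1): (1−8)(1−7)(1−3)(1−2) = (−7)·(−6)·(−2)·(−1) = 84 ≡ 6, so v_5 = 6^{−1} = 11 (mod 13).
  v = [7, 4, 1, 3, 11].
Step 2: syndromes of r = [5, 7, 0, 4, 6] (all sums mod 13).
  S_0 = Σ v_i r_i = 7·5 + 4·7 + 1·0 + 3·4 + 11·6 = 141 ≡ 11.
  S_1 = Σ v_i α_i r_i = 7·8·5 + 4·7·7 + 1·3·0 + 3·2·4 + 11·1·6 = 566 ≡ 7.
  α_i^2 mod 13 = [12, 10, 9, 4, 1].
  S_2 = Σ v_i α_i^2 r_i = 7·12·5 + 4·10·7 + 1·9·0 + 3·4·4 + 11·1·6 = 814 ≡ 8.
  S = (11, 7, 8) ≠ 0, so r is not a codeword (an error is present).
Step 3: locate the error. For a single error e at position i, S_ℓ = v_i·e·α_i^ℓ, so α_err = S_1/S_0.
  S_0^{−1} = 11^{−1} = 6 (mod 13), so α_err = 7·6 = 42 ≡ 3 = α_3. Error position i = 3.
  Consistency check: S_2/S_1 = 8·2 = 16 ≡ 3 = α_err ✓ (single-error assumption holds).
Step 4: error magnitude e = S_0/v_3 = S_0·∏_{j≠3}(α_3 − α_j) = 11·1 = 11 ≡ 11 (mod 13).
Step 5: correct position 3: c_3 = r_3 − e = 0 − 11 ≡ 2 (mod 13). Hence c = [5, 7, 2, 4, 6].
  Check: interpolating c through the α_i gives m(x) = 8 + 11·x (degree < 2) with m(α_i) = c_i for every i, so c is indeed a codeword.


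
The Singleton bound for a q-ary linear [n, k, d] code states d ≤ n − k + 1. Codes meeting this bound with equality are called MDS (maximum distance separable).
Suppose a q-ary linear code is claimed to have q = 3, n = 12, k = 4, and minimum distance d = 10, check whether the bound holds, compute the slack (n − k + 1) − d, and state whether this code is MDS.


Singleton RHS = n − k + 1 = 9, slack = -1, bound violated (no such code; not MDS).

Singleton bound: d ≤ n − k + 1.
Here n = 12, k = 4, so n − k + 1 = 9.
Given d = 10, check d ≤ 9: NO.
Slack = (n − k + 1) − d = -1.
The slack is negative: d = 10 exceeds n − k + 1 = 9 by 1, so the Singleton bound is violated and no linear [12, 4, 10]_3 code can exist. In particular it is not MDS (MDS requires d = n − k + 1 exactly).
Description: the claimed parameters are [12, 4, 10]_3; such a code would be impossible (violates the Singleton bound).


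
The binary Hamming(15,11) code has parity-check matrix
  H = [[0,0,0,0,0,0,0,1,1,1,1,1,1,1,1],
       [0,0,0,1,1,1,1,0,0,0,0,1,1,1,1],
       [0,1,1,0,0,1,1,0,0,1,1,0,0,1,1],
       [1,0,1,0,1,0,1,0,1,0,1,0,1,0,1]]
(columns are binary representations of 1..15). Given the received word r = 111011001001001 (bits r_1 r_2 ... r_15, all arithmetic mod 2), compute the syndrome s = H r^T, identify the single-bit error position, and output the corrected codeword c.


s = (1, 0, 0, 1)^T, error position = 9, corrected codeword c = 111011000001001

Compute s = H r^T mod 2 one row at a time:
  s_1 = 0 + 1 + 0 + 0 + 1 + 0 + 0 + 1 = 3 ≡ 1 (mod 2).
  s_2 = 0 + 1 + 1 + 0 + 1 + 0 + 0 + 1 = 4 ≡ 0 (mod 2).
  s_3 = 1 + 1 + 1 + 0 + 0 + 0 + 0 + 1 = 4 ≡ 0 (mod 2).
  s_4 = 1 + 1 + 1 + 0 + 1 + 0 + 0 + 1 = 5 ≡ 1 (mod 2).
s = (1, 0, 0, 1)^T — this equals column 9 of H (binary 1001), so error is at position 9.
Correct: flip bit 9 of r = 111011001001001 to get c = 111011000001001.


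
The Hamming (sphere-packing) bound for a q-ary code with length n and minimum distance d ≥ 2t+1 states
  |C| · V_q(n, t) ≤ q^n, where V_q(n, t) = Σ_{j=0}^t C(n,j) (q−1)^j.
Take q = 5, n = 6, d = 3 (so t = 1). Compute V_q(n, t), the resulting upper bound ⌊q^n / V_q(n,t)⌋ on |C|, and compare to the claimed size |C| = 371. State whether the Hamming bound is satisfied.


V_q(n, t) = 25, q^n = 15625, Hamming bound = 625, |C| = 371 ≤ bound (satisfied).

Step 1: Compute V_q(n, t) = Σ_{j=0}^1 C(n, j) (q−1)^j.
  j = 0: C(6,0)·(4)^0 = 1·1 = 1.
  j = 1: C(6,1)·(4)^1 = 6·4 = 24.
  V_q(n, t) = 1 + 24 = 25.
Step 2: q^n = 5^6 = 15625.
Step 3: Hamming bound ⌊q^n / V_q(n,t)⌋ = ⌊15625/25⌋ = 625.
Step 4: Compare |C| = 371 to 625: satisfied.
The claimed |C| lies below the Hamming bound.


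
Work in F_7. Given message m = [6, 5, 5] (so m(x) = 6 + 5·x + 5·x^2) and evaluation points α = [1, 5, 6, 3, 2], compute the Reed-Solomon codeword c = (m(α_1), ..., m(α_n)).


c = [2, 2, 6, 3, 1]

Message polynomial: m(x) = 6 + 5·x + 5·x^2 (mod 7).
For each evaluation point α_i, compute m(α_i) mod 7:
  α_1 = 1: Horner steps 5 → 3 → 2, so m(1) = 2.
  α_2 = 5: Horner steps 5 → 2 → 2, so m(5) = 2.
  α_3 = 6: Horner steps 5 → 0 → 6, so m(6) = 6.
  α_4 = 3: Horner steps 5 → 6 → 3, so m(3) = 3.
  α_5 = 2: Horner steps 5 → 1 → 1, so m(2) = 1.
Codeword c = [2, 2, 6, 3, 1] ∈ F_7^5.


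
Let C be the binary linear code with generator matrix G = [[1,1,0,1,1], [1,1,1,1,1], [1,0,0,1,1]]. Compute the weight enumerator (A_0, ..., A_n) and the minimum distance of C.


Weight distribution: A_0 = 1, A_1 = 2, A_2 = 1, A_3 = 1, A_4 = 2, A_5 = 1. Minimum distance d = 1.

Enumerate all 2^3 = 8 messages m ∈ F_2^3.
For each, compute codeword c = mG in F_2^5, then tally its weight.
  m = 000 → c = 00000, weight = 0.
  m = 100 → c = 11011, weight = 4.
  m = 010 → c = 11111, weight = 5.
  m = 110 → c = 00100, weight = 1.
  m = 001 → c = 10011, weight = 3.
  m = 101 → c = 01000, weight = 1.
  m = 011 → c = 01100, weight = 2.
  m = 111 → c = 10111, weight = 4.
Tally weights:
  weight 0: 1 codewords.
  weight 1: 2 codewords.
  weight 2: 1 codewords.
  weight 3: 1 codewords.
  weight 4: 2 codewords.
  weight 5: 1 codewords.
Minimum distance d = smallest w > 0 with A_w > 0 = 1.
Sanity: Σ A_w = 8 = 2^3 = 8 ✓.


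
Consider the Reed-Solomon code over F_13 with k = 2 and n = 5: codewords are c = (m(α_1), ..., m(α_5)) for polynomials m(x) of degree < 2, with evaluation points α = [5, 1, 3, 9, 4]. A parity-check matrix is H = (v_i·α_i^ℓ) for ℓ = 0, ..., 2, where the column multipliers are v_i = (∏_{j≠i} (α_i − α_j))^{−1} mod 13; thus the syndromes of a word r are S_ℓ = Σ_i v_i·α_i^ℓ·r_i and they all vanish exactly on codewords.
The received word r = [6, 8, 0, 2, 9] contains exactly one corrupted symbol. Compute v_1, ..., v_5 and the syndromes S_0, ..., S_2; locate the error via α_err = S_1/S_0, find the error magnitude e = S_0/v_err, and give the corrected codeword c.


S = (2, 10, 11), error at position 1, error magnitude e = 1, c = [5, 8, 0, 2, 9].

Step 1: column multipliers v_i = (∏_{j≠i}(α_i − α_j))^{−1} mod 13.
  i = 1 (α = 5): (5−1)(5−3)(5−9)(5−4) = 4·2·(−4)·1 = −32 ≡ 7, so v_1 = 7^{−1} = 2 (mod 13).
  i = 2 (α = 1): (1−5)(1−3)(1−9)(1−4) = (−4)·(−2)·(−8)·(−3) = 192 ≡ 10, so v_2 = 10^{−1} = 4 (mod 13).
  i = 3 (α = 3): (3−5)(3−1)(3−9)(3−4) = (−2)·2·(−6)·(−1) = −24 ≡ 2, so v_3 = 2^{−1} = 7 (mod 13).
  i = 4 (α = 9): (9−5)(9−1)(9−3)(9−4) = 4·8·6·5 = 960 ≡ 11, so v_4 = 11^{−1} = 6 (mod 13).
  i = 5 (α = 4): (4−5)(4−1)(4−3)(4−9) = (−1)·3·1·(−5) = 15 ≡ 2, so v_5 = 2^{−1} = 7 (mod 13).
  v = [2, 4, 7, 6, 7].
Step 2: syndromes of r = [6, 8, 0, 2, 9] (all sums mod 13).
  S_0 = Σ v_i r_i = 2·6 + 4·8 + 7·0 + 6·2 + 7·9 = 119 ≡ 2.
  S_1 = Σ v_i α_i r_i = 2·5·6 + 4·1·8 + 7·3·0 + 6·9·2 + 7·4·9 = 452 ≡ 10.
  α_i^2 mod 13 = [12, 1, 9, 3, 3].
  S_2 = Σ v_i α_i^2 r_i = 2·12·6 + 4·1·8 + 7·9·0 + 6·3·2 + 7·3·9 = 401 ≡ 11.
  S = (2, 10, 11) ≠ 0, so r is not a codeword (an error is present).
Step 3: locate the error. For a single error e at position i, S_ℓ = v_i·e·α_i^ℓ, so α_err = S_1/S_0.
  S_0^{−1} = 2^{−1} = 7 (mod 13), so α_err = 10·7 = 70 ≡ 5 = α_1. Error position i = 1.
  Consistency check: S_2/S_1 = 11·4 = 44 ≡ 5 = α_err ✓ (single-error assumption holds).
Step 4: error magnitude e = S_0/v_1 = S_0·∏_{j≠1}(α_1 − α_j) = 2·7 = 14 ≡ 1 (mod 13).
Step 5: correct position 1: c_1 = r_1 − e = 6 − 1 ≡ 5 (mod 13). Hence c = [5, 8, 0, 2, 9].
  Check: interpolating c through the α_i gives m(x) = 12 + 9·x (degree < 2) with m(α_i) = c_i for every i, so c is indeed a codeword.


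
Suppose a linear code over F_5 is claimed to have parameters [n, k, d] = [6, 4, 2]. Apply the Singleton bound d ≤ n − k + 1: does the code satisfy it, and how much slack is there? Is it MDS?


Singleton RHS = n − k + 1 = 3, slack = 1, bound satisfied, not MDS.

Singleton bound: d ≤ n − k + 1.
Here n = 6, k = 4, so n − k + 1 = 3.
Given d = 2, check d ≤ 3: YES.
Slack = (n − k + 1) − d = 1.
The code is NOT MDS (slack = 1 > 0).
Description: the claimed parameters are [6, 4, 2]_5; such a code would be non-MDS.


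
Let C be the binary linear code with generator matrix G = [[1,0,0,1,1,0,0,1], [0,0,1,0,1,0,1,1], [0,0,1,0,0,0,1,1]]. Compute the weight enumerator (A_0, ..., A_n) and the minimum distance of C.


Weight distribution: A_0 = 1, A_1 = 1, A_3 = 2, A_4 = 3, A_5 = 1. Minimum distance d = 1.

Enumerate all 2^3 = 8 messages m ∈ F_2^3.
For each, compute codeword c = mG in F_2^8, then tally its weight.
  m = 000 → c = 00000000, weight = 0.
  m = 100 → c = 10011001, weight = 4.
  m = 010 → c = 00101011, weight = 4.
  m = 110 → c = 10110010, weight = 4.
  m = 001 → c = 00100011, weight = 3.
  m = 101 → c = 10111010, weight = 5.
  m = 011 → c = 00001000, weight = 1.
  m = 111 → c = 10010001, weight = 3.
Tally weights:
  weight 0: 1 codewords.
  weight 1: 1 codewords.
  weight 3: 2 codewords.
  weight 4: 3 codewords.
  weight 5: 1 codewords.
Minimum distance d = smallest w > 0 with A_w > 0 = 1.
Sanity: Σ A_w = 8 = 2^3 = 8 ✓.


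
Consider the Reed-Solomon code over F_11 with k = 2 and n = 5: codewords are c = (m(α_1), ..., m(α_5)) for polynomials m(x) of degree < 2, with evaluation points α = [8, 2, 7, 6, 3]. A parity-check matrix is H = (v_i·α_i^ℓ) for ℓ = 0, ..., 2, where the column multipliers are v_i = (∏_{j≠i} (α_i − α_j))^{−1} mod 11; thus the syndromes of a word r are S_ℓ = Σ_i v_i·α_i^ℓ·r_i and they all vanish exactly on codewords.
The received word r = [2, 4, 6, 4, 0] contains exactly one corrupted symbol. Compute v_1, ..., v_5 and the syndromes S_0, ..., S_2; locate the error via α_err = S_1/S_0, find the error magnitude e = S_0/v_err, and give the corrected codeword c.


S = (8, 4, 2), error at position 4, error magnitude e = 5, c = [2, 4, 6, 10, 0].

Step 1: column multipliers v_i = (∏_{j≠i}(α_i − α_j))^{−1} mod 11.
  i = 1 (α = 8): (8−2)(8−7)(8−6)(8−3) = 6·1·2·5 = 60 ≡ 5, so v_1 = 5^{−1} = 9 (mod 11).
  i = 2 (α = 2): (2−8)(2−7)(2−6)(2−3) = (−6)·(−5)·(−4)·(−1) = 120 ≡ 10, so v_2 = 10^{−1} = 10 (mod 11).
  i = 3 (α = 7): (7−8)(7−2)(7−6)(7−3) = (−1)·5·1·4 = −20 ≡ 2, so v_3 = 2^{−1} = 6 (mod 11).
  i = 4 (α = 6): (6−8)(6−2)(6−7)(6−3) = (−2)·4·(−1)·3 = 24 ≡ 2, so v_4 = 2^{−1} = 6 (mod 11).
  i = 5 (α = 3): (3−8)(3−2)(3−7)(3−6) = (−5)·1·(−4)·(−3) = −60 ≡ 6, so v_5 = 6^{−1} = 2 (mod 11).
  v = [9, 10, 6, 6, 2].
Step 2: syndromes of r = [2, 4, 6, 4, 0] (all sums mod 11).
  S_0 = Σ v_i r_i = 9·2 + 10·4 + 6·6 + 6·4 + 2·0 = 118 ≡ 8.
  S_1 = Σ v_i α_i r_i = 9·8·2 + 10·2·4 + 6·7·6 + 6·6·4 + 2·3·0 = 620 ≡ 4.
  α_i^2 mod 11 = [9, 4, 5, 3, 9].
  S_2 = Σ v_i α_i^2 r_i = 9·9·2 + 10·4·4 + 6·5·6 + 6·3·4 + 2·9·0 = 574 ≡ 2.
  S = (8, 4, 2) ≠ 0, so r is not a codeword (an error is present).
Step 3: locate the error. For a single error e at position i, S_ℓ = v_i·e·α_i^ℓ, so α_err = S_1/S_0.
  S_0^{−1} = 8^{−1} = 7 (mod 11), so α_err = 4·7 = 28 ≡ 6 = α_4. Error position i = 4.
  Consistency check: S_2/S_1 = 2·3 = 6 ≡ 6 = α_err ✓ (single-error assumption holds).
Step 4: error magnitude e = S_0/v_4 = S_0·∏_{j≠4}(α_4 − α_j) = 8·2 = 16 ≡ 5 (mod 11).
Step 5: correct position 4: c_4 = r_4 − e = 4 − 5 ≡ 10 (mod 11). Hence c = [2, 4, 6, 10, 0].
  Check: interpolating c through the α_i gives m(x) = 1 + 7·x (degree < 2) with m(α_i) = c_i for every i, so c is indeed a codeword.


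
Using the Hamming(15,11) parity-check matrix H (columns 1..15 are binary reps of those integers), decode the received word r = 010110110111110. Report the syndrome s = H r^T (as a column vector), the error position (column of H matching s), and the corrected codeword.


s = (0, 0, 1, 0)^T, error position = 2, corrected codeword c = 000110110111110

Compute s = H r^T mod 2 one row at a time:
  s_1 = 1 + 0 + 1 + 1 + 1 + 1 + 1 + 0 = 6 ≡ 0 (mod 2).
  s_2 = 1 + 1 + 0 + 1 + 1 + 1 + 1 + 0 = 6 ≡ 0 (mod 2).
  s_3 = 1 + 0 + 0 + 1 + 1 + 1 + 1 + 0 = 5 ≡ 1 (mod 2).
  s_4 = 0 + 0 + 1 + 1 + 0 + 1 + 1 + 0 = 4 ≡ 0 (mod 2).
s = (0, 0, 1, 0)^T — this equals column 2 of H (binary 0010), so error is at position 2.
Correct: flip bit 2 of r = 010110110111110 to get c = 000110110111110.


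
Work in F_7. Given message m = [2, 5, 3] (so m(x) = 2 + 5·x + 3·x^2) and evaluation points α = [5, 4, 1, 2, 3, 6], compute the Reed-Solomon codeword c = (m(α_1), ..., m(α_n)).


c = [4, 0, 3, 3, 2, 0]

Message polynomial: m(x) = 2 + 5·x + 3·x^2 (mod 7).
For each evaluation point α_i, compute m(α_i) mod 7:
  α_1 = 5: Horner steps 3 → 6 → 4, so m(5) = 4.
  α_2 = 4: Horner steps 3 → 3 → 0, so m(4) = 0.
  α_3 = 1: Horner steps 3 → 1 → 3, so m(1) = 3.
  α_4 = 2: Horner steps 3 → 4 → 3, so m(2) = 3.
  α_5 = 3: Horner steps 3 → 0 → 2, so m(3) = 2.
  α_6 = 6: Horner steps 3 → 2 → 0, so m(6) = 0.
Codeword c = [4, 0, 3, 3, 2, 0] ∈ F_7^6.


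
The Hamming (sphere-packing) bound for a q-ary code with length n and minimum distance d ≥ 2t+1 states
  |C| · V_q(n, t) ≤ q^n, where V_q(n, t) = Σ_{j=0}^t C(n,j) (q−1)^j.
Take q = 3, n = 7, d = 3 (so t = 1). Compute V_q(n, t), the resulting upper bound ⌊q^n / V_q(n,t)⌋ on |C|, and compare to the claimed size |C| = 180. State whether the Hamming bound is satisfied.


V_q(n, t) = 15, q^n = 2187, Hamming bound = 145, |C| = 180 > bound (violated).

Step 1: Compute V_q(n, t) = Σ_{j=0}^1 C(n, j) (q−1)^j.
  j = 0: C(7,0)·(2)^0 = 1·1 = 1.
  j = 1: C(7,1)·(2)^1 = 7·2 = 14.
  V_q(n, t) = 1 + 14 = 15.
Step 2: q^n = 3^7 = 2187.
Step 3: Hamming bound ⌊q^n / V_q(n,t)⌋ = ⌊2187/15⌋ = 145.
Step 4: Compare |C| = 180 to 145: violated.
The claimed |C| lies above the Hamming bound, so no 3-ary code of length 7 with d ≥ 3 can have 180 codewords.


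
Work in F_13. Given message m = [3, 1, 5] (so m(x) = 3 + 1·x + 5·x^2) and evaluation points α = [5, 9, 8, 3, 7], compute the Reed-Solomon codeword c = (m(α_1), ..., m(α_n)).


c = [3, 1, 6, 12, 8]

Message polynomial: m(x) = 3 + 1·x + 5·x^2 (mod 13).
For each evaluation point α_i, compute m(α_i) mod 13:
  α_1 = 5: Horner steps 5 → 0 → 3, so m(5) = 3.
  α_2 = 9: Horner steps 5 → 7 → 1, so m(9) = 1.
  α_3 = 8: Horner steps 5 → 2 → 6, so m(8) = 6.
  α_4 = 3: Horner steps 5 → 3 → 12, so m(3) = 12.
  α_5 = 7: Horner steps 5 → 10 → 8, so m(7) = 8.
Codeword c = [3, 1, 6, 12, 8] ∈ F_13^5.


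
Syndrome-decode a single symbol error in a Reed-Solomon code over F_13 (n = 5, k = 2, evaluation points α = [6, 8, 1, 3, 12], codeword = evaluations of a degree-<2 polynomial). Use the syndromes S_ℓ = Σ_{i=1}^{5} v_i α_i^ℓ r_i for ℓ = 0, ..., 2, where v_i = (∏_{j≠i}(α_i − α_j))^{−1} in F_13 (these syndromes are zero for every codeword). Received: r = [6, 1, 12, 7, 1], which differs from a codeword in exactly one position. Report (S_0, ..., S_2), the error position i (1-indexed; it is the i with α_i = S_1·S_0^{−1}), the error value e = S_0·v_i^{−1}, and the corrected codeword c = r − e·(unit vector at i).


S = (1, 12, 1), error at position 5, error magnitude e = 10, c = [6, 1, 12, 7, 4].

Step 1: column multipliers v_i = (∏_{j≠i}(α_i − α_j))^{−1} mod 13.
  i = 1 (α = 6): (6−8)(6−1)(6−3)(6−12) = (−2)·5·3·(−6) = 180 ≡ 11, so v_1 = 11^{−1} = 6 (mod 13).
  i = 2 (α = 8): (8−6)(8−1)(8−3)(8−12) = 2·7·5·(−4) = −280 ≡ 6, so v_2 = 6^{−1} = 11 (mod 13).
  i = 3 (α = 1): (1−6)(1−8)(1−3)(1−12) = (−5)·(−7)·(−2)·(−11) = 770 ≡ 3, so v_3 = 3^{−1} = 9 (mod 13).
  i = 4 (α = 3): (3−6)(3−8)(3−1)(3−12) = (−3)·(−5)·2·(−9) = −270 ≡ 3, so v_4 = 3^{−1} = 9 (mod 13).
  i = 5 (α = 12): (12−6)(12−8)(12−1)(12−3) = 6·4·11·9 = 2376 ≡ 10, so v_5 = 10^{−1} = 4 (mod 13).
  v = [6, 11, 9, 9, 4].
Step 2: syndromes of r = [6, 1, 12, 7, 1] (all sums mod 13).
  S_0 = Σ v_i r_i = 6·6 + 11·1 + 9·12 + 9·7 + 4·1 = 222 ≡ 1.
  S_1 = Σ v_i α_i r_i = 6·6·6 + 11·8·1 + 9·1·12 + 9·3·7 + 4·12·1 = 649 ≡ 12.
  α_i^2 mod 13 = [10, 12, 1, 9, 1].
  S_2 = Σ v_i α_i^2 r_i = 6·10·6 + 11·12·1 + 9·1·12 + 9·9·7 + 4·1·1 = 1171 ≡ 1.
  S = (1, 12, 1) ≠ 0, so r is not a codeword (an error is present).
Step 3: locate the error. For a single error e at position i, S_ℓ = v_i·e·α_i^ℓ, so α_err = S_1/S_0.
  S_0^{−1} = 1^{−1} = 1 (mod 13), so α_err = 12·1 = 12 ≡ 12 = α_5. Error position i = 5.
  Consistency check: S_2/S_1 = 1·12 = 12 ≡ 12 = α_err ✓ (single-error assumption holds).
Step 4: error magnitude e = S_0/v_5 = S_0·∏_{j≠5}(α_5 − α_j) = 1·10 = 10 ≡ 10 (mod 13).
Step 5: correct position 5: c_5 = r_5 − e = 1 − 10 ≡ 4 (mod 13). Hence c = [6, 1, 12, 7, 4].
  Check: interpolating c through the α_i gives m(x) = 8 + 4·x (degree < 2) with m(α_i) = c_i for every i, so c is indeed a codeword.


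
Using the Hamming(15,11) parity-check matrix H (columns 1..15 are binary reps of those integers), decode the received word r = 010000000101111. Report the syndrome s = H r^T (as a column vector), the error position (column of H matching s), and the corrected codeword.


s = (1, 0, 0, 0)^T, error position = 8, corrected codeword c = 010000010101111

Compute s = H r^T mod 2 one row at a time:
  s_1 = 0 + 0 + 1 + 0 + 1 + 1 + 1 + 1 = 5 ≡ 1 (mod 2).
  s_2 = 0 + 0 + 0 + 0 + 1 + 1 + 1 + 1 = 4 ≡ 0 (mod 2).
  s_3 = 1 + 0 + 0 + 0 + 1 + 0 + 1 + 1 = 4 ≡ 0 (mod 2).
  s_4 = 0 + 0 + 0 + 0 + 0 + 0 + 1 + 1 = 2 ≡ 0 (mod 2).
s = (1, 0, 0, 0)^T — this equals column 8 of H (binary 1000), so error is at position 8.
Correct: flip bit 8 of r = 010000000101111 to get c = 010000010101111.


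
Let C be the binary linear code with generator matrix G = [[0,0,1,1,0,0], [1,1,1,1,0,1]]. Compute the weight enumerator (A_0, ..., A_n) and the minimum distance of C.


Weight distribution: A_0 = 1, A_2 = 1, A_3 = 1, A_5 = 1. Minimum distance d = 2.

Enumerate all 2^2 = 4 messages m ∈ F_2^2.
For each, compute codeword c = mG in F_2^6, then tally its weight.
  m = 00 → c = 000000, weight = 0.
  m = 10 → c = 001100, weight = 2.
  m = 01 → c = 111101, weight = 5.
  m = 11 → c = 110001, weight = 3.
Tally weights:
  weight 0: 1 codewords.
  weight 2: 1 codewords.
  weight 3: 1 codewords.
  weight 5: 1 codewords.
Minimum distance d = smallest w > 0 with A_w > 0 = 2.
Sanity: Σ A_w = 4 = 2^2 = 4 ✓.


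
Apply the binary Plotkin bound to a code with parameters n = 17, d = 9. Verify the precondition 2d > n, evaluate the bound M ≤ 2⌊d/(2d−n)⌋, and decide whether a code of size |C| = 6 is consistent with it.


Plotkin bound M ≤ 18; given |C| = 6 ≤ bound (satisfied).

Check applicability: 2d = 18, n = 17.
2d − n = 1 > 0, so Plotkin applies.
Compute d/(2d−n) = 9/1 ≈ 9.0000.
⌊d/(2d−n)⌋ = 9.
Plotkin bound: M ≤ 2·9 = 18.
Given |C| = 6, check: satisfied.
This |C| is below the Plotkin bound.


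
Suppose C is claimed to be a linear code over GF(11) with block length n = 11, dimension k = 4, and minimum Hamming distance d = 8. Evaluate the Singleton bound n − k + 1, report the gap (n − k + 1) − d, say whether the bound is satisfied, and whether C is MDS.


Singleton RHS = n − k + 1 = 8, slack = 0, bound satisfied, MDS.

Singleton bound: d ≤ n − k + 1.
Here n = 11, k = 4, so n − k + 1 = 8.
Given d = 8, check d ≤ 8: YES.
Slack = (n − k + 1) − d = 0.
The code is MDS (slack = 0).
Description: the claimed parameters are [11, 4, 8]_11; such a code would be MDS (meets Singleton bound).


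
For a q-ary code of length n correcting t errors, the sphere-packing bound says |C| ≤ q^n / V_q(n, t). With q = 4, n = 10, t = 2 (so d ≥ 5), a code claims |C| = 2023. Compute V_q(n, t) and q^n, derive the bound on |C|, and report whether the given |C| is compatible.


V_q(n, t) = 436, q^n = 1048576, Hamming bound = 2404, |C| = 2023 ≤ bound (satisfied).

Step 1: Compute V_q(n, t) = Σ_{j=0}^2 C(n, j) (q−1)^j.
  j = 0: C(10,0)·(3)^0 = 1·1 = 1.
  j = 1: C(10,1)·(3)^1 = 10·3 = 30.
  j = 2: C(10,2)·(3)^2 = 45·9 = 405.
  V_q(n, t) = 1 + 30 + 405 = 436.
Step 2: q^n = 4^10 = 1048576.
Step 3: Hamming bound ⌊q^n / V_q(n,t)⌋ = ⌊1048576/436⌋ = 2404.
Step 4: Compare |C| = 2023 to 2404: satisfied.
The claimed |C| lies below the Hamming bound.


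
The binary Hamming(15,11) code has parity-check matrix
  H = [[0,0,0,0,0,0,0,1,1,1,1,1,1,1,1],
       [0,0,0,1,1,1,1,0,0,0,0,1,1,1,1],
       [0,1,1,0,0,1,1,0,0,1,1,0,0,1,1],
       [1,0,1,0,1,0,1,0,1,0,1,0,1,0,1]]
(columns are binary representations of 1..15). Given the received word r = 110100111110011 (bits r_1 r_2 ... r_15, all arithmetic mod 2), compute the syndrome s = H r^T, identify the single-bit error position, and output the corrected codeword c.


s = (0, 0, 0, 1)^T, error position = 1, corrected codeword c = 010100111110011

Compute s = H r^T mod 2 one row at a time:
  s_1 = 1 + 1 + 1 + 1 + 0 + 0 + 1 + 1 = 6 ≡ 0 (mod 2).
  s_2 = 1 + 0 + 0 + 1 + 0 + 0 + 1 + 1 = 4 ≡ 0 (mod 2).
  s_3 = 1 + 0 + 0 + 1 + 1 + 1 + 1 + 1 = 6 ≡ 0 (mod 2).
  s_4 = 1 + 0 + 0 + 1 + 1 + 1 + 0 + 1 = 5 ≡ 1 (mod 2).
s = (0, 0, 0, 1)^T — this equals column 1 of H (binary 0001), so error is at position 1.
Correct: flip bit 1 of r = 110100111110011 to get c = 010100111110011.
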